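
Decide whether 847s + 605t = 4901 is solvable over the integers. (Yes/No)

By Bézout, 847s + 605t = 4901 has integer solutions iff gcd(847, 605) | 4901.
Euclid: 847 = 1·605 + 242; 605 = 2·242 + 121; 242 = 2·121 + 0. gcd = 121; 4901 mod 121 = 61. No.

No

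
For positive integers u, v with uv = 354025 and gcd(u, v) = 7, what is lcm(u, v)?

Since gcd(u,v)·lcm(u,v) = uv, lcm = 354025/7 = 50575.

50575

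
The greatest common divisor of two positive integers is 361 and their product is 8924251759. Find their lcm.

Since gcd(u,v)·lcm(u,v) = uv, lcm = 8924251759/361 = 24720919.

24720919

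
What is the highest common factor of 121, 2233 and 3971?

11

gcd(121, 2233): 2233 = 18·121 + 55; 121 = 2·55 + 11; 55 = 5·11 + 0 → 11
gcd(11, 3971): 3971 = 361·11 + 0 → 11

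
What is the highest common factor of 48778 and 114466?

Euclid: 114466 = 2·48778 + 16910; 48778 = 2·16910 + 14958; 16910 = 1·14958 + 1952; 14958 = 7·1952 + 1294; 1952 = 1·1294 + 658; 1294 = 1·658 + 636; 658 = 1·636 + 22; 636 = 28·22 + 20; 22 = 1·20 + 2; 20 = 10·2 + 0. Last nonzero remainder: 2.

2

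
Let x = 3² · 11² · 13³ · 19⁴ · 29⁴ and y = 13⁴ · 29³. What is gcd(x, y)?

53582633

min exponent per shared prime: 13³ · 29³ = 53582633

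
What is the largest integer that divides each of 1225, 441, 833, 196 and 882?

gcd(1225, 441): 1225 = 2·441 + 343; 441 = 1·343 + 98; 343 = 3·98 + 49; 98 = 2·49 + 0 → 49
gcd(49, 833): 833 = 17·49 + 0 → 49
gcd(49, 196): 196 = 4·49 + 0 → 49
gcd(49, 882): 882 = 18·49 + 0 → 49

49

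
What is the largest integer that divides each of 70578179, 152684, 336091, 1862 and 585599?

931

gcd(70578179, 152684): 70578179 = 462·152684 + 38171; 152684 = 4·38171 + 0 → 38171
gcd(38171, 336091): 336091 = 8·38171 + 30723; 38171 = 1·30723 + 7448; 30723 = 4·7448 + 931; 7448 = 8·931 + 0 → 931
gcd(931, 1862): 1862 = 2·931 + 0 → 931
gcd(931, 585599): 585599 = 629·931 + 0 → 931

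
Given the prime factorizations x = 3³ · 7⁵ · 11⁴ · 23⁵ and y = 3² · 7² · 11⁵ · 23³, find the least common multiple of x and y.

470388364058281977

max exponent per prime: 3³ · 7⁵ · 11⁵ · 23⁵ = 470388364058281977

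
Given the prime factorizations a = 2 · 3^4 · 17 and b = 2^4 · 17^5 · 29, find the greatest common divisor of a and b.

34

min exponent per shared prime: 2 · 17 = 34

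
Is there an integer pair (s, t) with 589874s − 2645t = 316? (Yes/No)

Yes

By Bézout, 589874s − 2645t = 316 has integer solutions iff gcd(589874, 2645) | 316.
Euclid: 589874 = 223·2645 + 39; 2645 = 67·39 + 32; 39 = 1·32 + 7; 32 = 4·7 + 4; 7 = 1·4 + 3; 4 = 1·3 + 1; 3 = 3·1 + 0. gcd = 1; 316 mod 1 = 0. Yes.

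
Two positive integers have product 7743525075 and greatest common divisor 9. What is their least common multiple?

gcd·lcm = product, so lcm = 7743525075/9 = 860391675.

860391675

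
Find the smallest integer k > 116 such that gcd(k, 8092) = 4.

Multiples of 4 above 116: 4·30, 4·31, … . Need the cofactor coprime to 8092/4 = 2023.
Checking s = 30, 31, … the first with gcd(s, 2023) = 1 is s = 30, giving 120.

120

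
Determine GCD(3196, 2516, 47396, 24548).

68

gcd(3196, 2516): 3196 = 1·2516 + 680; 2516 = 3·680 + 476; 680 = 1·476 + 204; 476 = 2·204 + 68; 204 = 3·68 + 0 → 68
gcd(68, 47396): 47396 = 697·68 + 0 → 68
gcd(68, 24548): 24548 = 361·68 + 0 → 68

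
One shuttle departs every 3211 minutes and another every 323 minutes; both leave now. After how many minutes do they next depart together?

54587

gcd first: 3211 = 9·323 + 304; 323 = 1·304 + 19; 304 = 16·19 + 0 → gcd = 19
lcm = 3211·323/gcd = 1037153/19 = 54587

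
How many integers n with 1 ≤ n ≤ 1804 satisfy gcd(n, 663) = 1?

Prime factors of 663: 3, 13, 17. Count integers ≤ 1804 divisible by none of them.
By inclusion–exclusion: 1804 − ⌊1804/3⌋ − ⌊1804/13⌋ − ⌊1804/17⌋ + ⌊1804/39⌋ + ⌊1804/51⌋ + ⌊1804/221⌋ − ⌊1804/663⌋ = 1046.

1046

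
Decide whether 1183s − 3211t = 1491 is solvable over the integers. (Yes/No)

gcd(1183, 3211): 3211 = 2·1183 + 845; 1183 = 1·845 + 338; 845 = 2·338 + 169; 338 = 2·169 + 0 → 169
169 does not divide 1491, so a solution does not exist.

No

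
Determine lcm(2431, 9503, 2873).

1358929

lcm(2431, 9503) = 2431·9503/gcd = 23101793/221 = 104533
lcm(104533, 2873) = 104533·2873/gcd = 300323309/221 = 1358929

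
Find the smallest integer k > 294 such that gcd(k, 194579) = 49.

194579 = 49·3971. Any k with gcd(k, 194579) = 49 is a multiple of 49, say 49s, with s coprime to 3971.
Need s > 294/49, so s ≥ 7. First s ≥ 7 with gcd(s, 3971) = 1 is s = 7. Thus k = 49·7 = 343.

343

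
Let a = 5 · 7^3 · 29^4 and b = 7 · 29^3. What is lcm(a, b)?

max exponent per prime: 5 · 7^3 · 29^4 = 1212986915

1212986915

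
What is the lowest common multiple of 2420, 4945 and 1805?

2420 = 2² · 5 · 11²; 4945 = 5 · 23 · 43; 1805 = 5 · 19²
lcm takes max exponent of each prime: 2² · 5 · 11² · 19² · 23 · 43 = 864010180

864010180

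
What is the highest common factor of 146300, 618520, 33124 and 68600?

28

gcd(146300, 618520): 618520 = 4·146300 + 33320; 146300 = 4·33320 + 13020; 33320 = 2·13020 + 7280; 13020 = 1·7280 + 5740; 7280 = 1·5740 + 1540; 5740 = 3·1540 + 1120; 1540 = 1·1120 + 420; 1120 = 2·420 + 280; 420 = 1·280 + 140; 280 = 2·140 + 0 → 140
gcd(140, 33124): 33124 = 236·140 + 84; 140 = 1·84 + 56; 84 = 1·56 + 28; 56 = 2·28 + 0 → 28
gcd(28, 68600): 68600 = 2450·28 + 0 → 28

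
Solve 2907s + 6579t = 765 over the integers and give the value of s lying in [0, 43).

Reduce mod 6579: 2907s ≡ 765 (mod 6579). With g = gcd(2907, 6579) = 153 dividing 765, divide through: 19s ≡ 5 (mod 43).
Since gcd(19, 43) = 1, s ≡ 5·(19)⁻¹ ≡ 41 (mod 43). Smallest non-negative: 41.

41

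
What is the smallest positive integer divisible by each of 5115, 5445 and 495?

5115 = 3 · 5 · 11 · 31; 5445 = 3² · 5 · 11²; 495 = 3² · 5 · 11
lcm takes max exponent of each prime: 3² · 5 · 11² · 31 = 168795

168795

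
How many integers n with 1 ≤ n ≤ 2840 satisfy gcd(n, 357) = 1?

357 = 3·7·17. Inclusion–exclusion on these primes:
2840 − ⌊2840/3⌋ − ⌊2840/7⌋ − ⌊2840/17⌋ + ⌊2840/21⌋ + ⌊2840/51⌋ + ⌊2840/119⌋ − ⌊2840/357⌋ = 1528

1528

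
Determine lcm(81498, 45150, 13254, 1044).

5015342096100

81498 = 2 · 3 · 17² · 47; 45150 = 2 · 3 · 5² · 7 · 43; 13254 = 2 · 3 · 47²; 1044 = 2² · 3² · 29
lcm takes max exponent of each prime: 2² · 3² · 5² · 7 · 17² · 29 · 43 · 47² = 5015342096100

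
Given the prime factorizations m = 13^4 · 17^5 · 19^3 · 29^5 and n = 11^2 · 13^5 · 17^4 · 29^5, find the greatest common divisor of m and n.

min exponent per shared prime: 13^4 · 17^4 · 29^5 = 48928182567639869

48928182567639869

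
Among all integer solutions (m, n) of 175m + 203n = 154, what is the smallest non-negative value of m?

9

Euclid: 203 = 1·175 + 28; 175 = 6·28 + 7; 28 = 4·7 + 0 → gcd = 7; 154 = 7·22.
Back-substitution yields 175·(7) + 203·(-6) = 7, so one solution is m = 7·22 = 154, n = -6·22 = -132.
Solutions in m differ by 203/7 = 29; the one in [0, 29) is 154 mod 29 = 9.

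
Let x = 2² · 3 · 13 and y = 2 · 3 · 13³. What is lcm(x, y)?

26364

max exponent per prime: 2² · 3 · 13³ = 26364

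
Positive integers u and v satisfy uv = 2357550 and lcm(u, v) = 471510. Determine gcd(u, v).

gcd·lcm = product, so gcd = 2357550/471510 = 5.

5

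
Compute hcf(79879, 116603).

1

Euclid: 116603 = 1·79879 + 36724; 79879 = 2·36724 + 6431; 36724 = 5·6431 + 4569; 6431 = 1·4569 + 1862; 4569 = 2·1862 + 845; 1862 = 2·845 + 172; 845 = 4·172 + 157; 172 = 1·157 + 15; 157 = 10·15 + 7; 15 = 2·7 + 1; 7 = 7·1 + 0. Last nonzero remainder: 1.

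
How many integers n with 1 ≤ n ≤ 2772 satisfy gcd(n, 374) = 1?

1185

Prime factors of 374: 2, 11, 17. Count integers ≤ 2772 divisible by none of them.
By inclusion–exclusion: 2772 − ⌊2772/2⌋ − ⌊2772/11⌋ − ⌊2772/17⌋ + ⌊2772/22⌋ + ⌊2772/34⌋ + ⌊2772/187⌋ − ⌊2772/374⌋ = 1185.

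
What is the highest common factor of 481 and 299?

Euclid: 481 = 1·299 + 182; 299 = 1·182 + 117; 182 = 1·117 + 65; 117 = 1·65 + 52; 65 = 1·52 + 13; 52 = 4·13 + 0. Last nonzero remainder: 13.

13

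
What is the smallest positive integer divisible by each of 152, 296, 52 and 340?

6214520

152 = 2³ · 19; 296 = 2³ · 37; 52 = 2² · 13; 340 = 2² · 5 · 17
lcm takes max exponent of each prime: 2³ · 5 · 13 · 17 · 19 · 37 = 6214520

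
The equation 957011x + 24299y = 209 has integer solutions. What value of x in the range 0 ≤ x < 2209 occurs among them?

Euclid: 957011 = 39·24299 + 9350; 24299 = 2·9350 + 5599; 9350 = 1·5599 + 3751; 5599 = 1·3751 + 1848; 3751 = 2·1848 + 55; 1848 = 33·55 + 33; 55 = 1·33 + 22; 33 = 1·22 + 11; 22 = 2·11 + 0 → gcd = 11; 209 = 11·19.
Back-substitution yields 957011·(-881) + 24299·(34698) = 11, so one solution is x = -881·19 = -16739, y = 34698·19 = 659262.
Solutions in x differ by 24299/11 = 2209; the one in [0, 2209) is -16739 mod 2209 = 933.

933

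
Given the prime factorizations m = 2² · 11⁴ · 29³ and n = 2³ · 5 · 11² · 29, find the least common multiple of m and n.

max exponent per prime: 2³ · 5 · 11⁴ · 29³ = 14283173960

14283173960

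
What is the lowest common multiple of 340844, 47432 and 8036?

lcm(340844, 47432) = 340844·47432/gcd = 16166912608/196 = 82484248
lcm(82484248, 8036) = 82484248·8036/gcd = 662843416928/196 = 3381854168

3381854168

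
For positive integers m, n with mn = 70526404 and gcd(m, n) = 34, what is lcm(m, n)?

2074306

For any two positive integers, gcd × lcm equals their product. Hence lcm = 70526404 / 34 = 2074306.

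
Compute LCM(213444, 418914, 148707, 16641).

lcm(213444, 418914) = 213444·418914/gcd = 89414679816/18 = 4967482212
lcm(4967482212, 148707) = 4967482212·148707/gcd = 738699377299884/9 = 82077708588876
lcm(82077708588876, 16641) = 82077708588876·16641/gcd = 1365855148627485516/9 = 151761683180831724

151761683180831724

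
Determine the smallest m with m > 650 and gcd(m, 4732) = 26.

702

Multiples of 26 above 650: 26·26, 26·27, … . Need the cofactor coprime to 4732/26 = 182.
Checking s = 26, 27, … the first with gcd(s, 182) = 1 is s = 27, giving 702.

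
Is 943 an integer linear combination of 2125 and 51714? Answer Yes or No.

No

gcd(2125, 51714): 51714 = 24·2125 + 714; 2125 = 2·714 + 697; 714 = 1·697 + 17; 697 = 41·17 + 0 → 17
17 does not divide 943, so a solution does not exist.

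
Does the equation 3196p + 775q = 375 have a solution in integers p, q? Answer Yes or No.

Yes

By Bézout, 3196p + 775q = 375 has integer solutions iff gcd(3196, 775) | 375.
Euclid: 3196 = 4·775 + 96; 775 = 8·96 + 7; 96 = 13·7 + 5; 7 = 1·5 + 2; 5 = 2·2 + 1; 2 = 2·1 + 0. gcd = 1; 375 mod 1 = 0. Yes.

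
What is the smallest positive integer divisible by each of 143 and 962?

gcd first: 962 = 6·143 + 104; 143 = 1·104 + 39; 104 = 2·39 + 26; 39 = 1·26 + 13; 26 = 2·13 + 0 → gcd = 13
lcm = 143·962/gcd = 137566/13 = 10582

10582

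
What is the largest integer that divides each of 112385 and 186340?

Euclid: 186340 = 1·112385 + 73955; 112385 = 1·73955 + 38430; 73955 = 1·38430 + 35525; 38430 = 1·35525 + 2905; 35525 = 12·2905 + 665; 2905 = 4·665 + 245; 665 = 2·245 + 175; 245 = 1·175 + 70; 175 = 2·70 + 35; 70 = 2·35 + 0. Last nonzero remainder: 35.

35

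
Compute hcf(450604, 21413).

Euclid: 450604 = 21·21413 + 931; 21413 = 23·931 + 0. Last nonzero remainder: 931.

931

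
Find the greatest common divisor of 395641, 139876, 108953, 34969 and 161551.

289

395641 = 17² · 37²; 139876 = 2² · 11² · 17²; 108953 = 13 · 17² · 29; 34969 = 11² · 17²; 161551 = 13 · 17² · 43
gcd takes min exponent of each prime: 17² = 289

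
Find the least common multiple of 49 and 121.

5929

gcd first: 121 = 2·49 + 23; 49 = 2·23 + 3; 23 = 7·3 + 2; 3 = 1·2 + 1; 2 = 2·1 + 0 → gcd = 1
lcm = 49·121/gcd = 5929/1 = 5929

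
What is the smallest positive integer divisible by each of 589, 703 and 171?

196137

589 = 19 · 31; 703 = 19 · 37; 171 = 3² · 19
lcm takes max exponent of each prime: 3² · 19 · 31 · 37 = 196137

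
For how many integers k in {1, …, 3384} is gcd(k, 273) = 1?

Prime factors of 273: 3, 7, 13. Count integers ≤ 3384 divisible by none of them.
By inclusion–exclusion: 3384 − ⌊3384/3⌋ − ⌊3384/7⌋ − ⌊3384/13⌋ + ⌊3384/21⌋ + ⌊3384/39⌋ + ⌊3384/91⌋ − ⌊3384/273⌋ = 1785.

1785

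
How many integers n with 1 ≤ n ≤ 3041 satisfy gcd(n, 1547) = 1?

2266

Prime factors of 1547: 7, 13, 17. Count integers ≤ 3041 divisible by none of them.
By inclusion–exclusion: 3041 − ⌊3041/7⌋ − ⌊3041/13⌋ − ⌊3041/17⌋ + ⌊3041/91⌋ + ⌊3041/119⌋ + ⌊3041/221⌋ − ⌊3041/1547⌋ = 2266.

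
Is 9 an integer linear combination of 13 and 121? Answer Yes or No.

gcd(13, 121): 121 = 9·13 + 4; 13 = 3·4 + 1; 4 = 4·1 + 0 → 1
1 divides 9, so a solution exists.

Yes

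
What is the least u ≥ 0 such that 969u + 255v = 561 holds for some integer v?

4

gcd(969, 255) = 51 (Euclid: 969 = 3·255 + 204; 255 = 1·204 + 51; 204 = 4·51 + 0), and 51 | 561.
Extended Euclid: 969·(-1) + 255·(4) = 51. Scale by 11: u₀ = -11.
General solution u = u₀ + 5t; reducing mod 5 gives u = 4 (and v = -13).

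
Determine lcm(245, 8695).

426055

gcd first: 8695 = 35·245 + 120; 245 = 2·120 + 5; 120 = 24·5 + 0 → gcd = 5
lcm = 245·8695/gcd = 2130275/5 = 426055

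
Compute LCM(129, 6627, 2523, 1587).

126776014329

129 = 3 · 43; 6627 = 3 · 47²; 2523 = 3 · 29²; 1587 = 3 · 23²
lcm takes max exponent of each prime: 3 · 23² · 29² · 43 · 47² = 126776014329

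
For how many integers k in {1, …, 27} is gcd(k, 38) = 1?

Prime factors of 38: 2, 19. Count integers ≤ 27 divisible by none of them.
By inclusion–exclusion: 27 − ⌊27/2⌋ − ⌊27/19⌋ + ⌊27/38⌋ = 13.

13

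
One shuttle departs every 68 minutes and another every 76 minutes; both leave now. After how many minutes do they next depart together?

gcd first: 76 = 1·68 + 8; 68 = 8·8 + 4; 8 = 2·4 + 0 → gcd = 4
lcm = 68·76/gcd = 5168/4 = 1292

1292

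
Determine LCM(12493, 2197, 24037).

3903825133

lcm(12493, 2197) = 12493·2197/gcd = 27447121/13 = 2111317
lcm(2111317, 24037) = 2111317·24037/gcd = 50749726729/13 = 3903825133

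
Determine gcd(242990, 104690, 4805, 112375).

242990 = 2 · 5 · 11 · 47²; 104690 = 2 · 5 · 19² · 29; 4805 = 5 · 31²; 112375 = 5³ · 29 · 31
gcd takes min exponent of each prime: 5 = 5

5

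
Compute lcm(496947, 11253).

15405357

496947 = 3 · 11² · 37²; 11253 = 3 · 11² · 31
max exponents: 3 · 11² · 31 · 37² = 15405357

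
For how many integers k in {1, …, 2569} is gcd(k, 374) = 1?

374 = 2·11·17. Inclusion–exclusion on these primes:
2569 − ⌊2569/2⌋ − ⌊2569/11⌋ − ⌊2569/17⌋ + ⌊2569/22⌋ + ⌊2569/34⌋ + ⌊2569/187⌋ − ⌊2569/374⌋ = 1099

1099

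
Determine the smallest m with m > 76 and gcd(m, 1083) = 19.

95

Multiples of 19 above 76: 19·5, 19·6, … . Need the cofactor coprime to 1083/19 = 57.
Checking s = 5, 6, … the first with gcd(s, 57) = 1 is s = 5, giving 95.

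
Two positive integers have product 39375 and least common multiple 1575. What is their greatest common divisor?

gcd·lcm = product, so gcd = 39375/1575 = 25.

25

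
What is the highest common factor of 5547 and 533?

Euclid: 5547 = 10·533 + 217; 533 = 2·217 + 99; 217 = 2·99 + 19; 99 = 5·19 + 4; 19 = 4·4 + 3; 4 = 1·3 + 1; 3 = 3·1 + 0. Last nonzero remainder: 1.

1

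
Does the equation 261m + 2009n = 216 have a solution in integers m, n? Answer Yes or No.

Yes

By Bézout, 261m + 2009n = 216 has integer solutions iff gcd(261, 2009) | 216.
Euclid: 2009 = 7·261 + 182; 261 = 1·182 + 79; 182 = 2·79 + 24; 79 = 3·24 + 7; 24 = 3·7 + 3; 7 = 2·3 + 1; 3 = 3·1 + 0. gcd = 1; 216 mod 1 = 0. Yes.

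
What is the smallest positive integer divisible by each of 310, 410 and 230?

310 = 2 · 5 · 31; 410 = 2 · 5 · 41; 230 = 2 · 5 · 23
lcm takes max exponent of each prime: 2 · 5 · 23 · 31 · 41 = 292330

292330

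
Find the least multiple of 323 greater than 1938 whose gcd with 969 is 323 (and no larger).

2261

gcd(k, 969) = 323 forces 323 | k; write k = 323s. Then gcd(323s, 323·3) = 323·gcd(s, 3), so need gcd(s, 3) = 1.
323s > 1938 gives s ≥ 7. The least s ≥ 7 coprime to 3 is 7, so k = 323·7 = 2261.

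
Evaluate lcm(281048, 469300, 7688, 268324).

111876887861047400

281048 = 2³ · 19 · 43²; 469300 = 2² · 5² · 13 · 19²; 7688 = 2³ · 31²; 268324 = 2² · 7² · 37²
lcm takes max exponent of each prime: 2³ · 5² · 7² · 13 · 19² · 31² · 37² · 43² = 111876887861047400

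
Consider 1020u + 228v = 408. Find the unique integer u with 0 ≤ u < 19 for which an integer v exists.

Euclid: 1020 = 4·228 + 108; 228 = 2·108 + 12; 108 = 9·12 + 0 → gcd = 12; 408 = 12·34.
Back-substitution yields 1020·(-2) + 228·(9) = 12, so one solution is u = -2·34 = -68, v = 9·34 = 306.
Solutions in u differ by 228/12 = 19; the one in [0, 19) is -68 mod 19 = 8.

8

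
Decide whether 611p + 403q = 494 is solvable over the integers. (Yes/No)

By Bézout, 611p + 403q = 494 has integer solutions iff gcd(611, 403) | 494.
Euclid: 611 = 1·403 + 208; 403 = 1·208 + 195; 208 = 1·195 + 13; 195 = 15·13 + 0. gcd = 13; 494 mod 13 = 0. Yes.

Yes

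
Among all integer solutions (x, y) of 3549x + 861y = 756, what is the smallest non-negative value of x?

Reduce mod 861: 3549x ≡ 756 (mod 861). With g = gcd(3549, 861) = 21 dividing 756, divide through: 169x ≡ 36 (mod 41).
Since gcd(169, 41) = 1, x ≡ 36·(169)⁻¹ ≡ 40 (mod 41). Smallest non-negative: 40.

40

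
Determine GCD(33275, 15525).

33275 = 5² · 11³
15525 = 3³ · 5² · 23
Common: 5² = 25

25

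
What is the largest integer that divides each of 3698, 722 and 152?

3698 = 2 · 43²; 722 = 2 · 19²; 152 = 2³ · 19
gcd takes min exponent of each prime: 2 = 2

2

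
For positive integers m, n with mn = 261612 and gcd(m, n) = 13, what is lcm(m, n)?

For any two positive integers, gcd × lcm equals their product. Hence lcm = 261612 / 13 = 20124.

20124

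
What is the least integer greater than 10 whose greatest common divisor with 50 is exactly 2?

50 = 2·25. Any m with gcd(m, 50) = 2 is a multiple of 2, say 2s, with s coprime to 25.
Need s > 10/2, so s ≥ 6. First s ≥ 6 with gcd(s, 25) = 1 is s = 6. Thus m = 2·6 = 12.

12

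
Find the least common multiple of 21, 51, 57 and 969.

6783

21 = 3 · 7; 51 = 3 · 17; 57 = 3 · 19; 969 = 3 · 17 · 19
lcm takes max exponent of each prime: 3 · 7 · 17 · 19 = 6783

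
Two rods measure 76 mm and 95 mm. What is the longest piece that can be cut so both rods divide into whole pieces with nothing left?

76 = 2² · 19
95 = 5 · 19
Common: 19 = 19

19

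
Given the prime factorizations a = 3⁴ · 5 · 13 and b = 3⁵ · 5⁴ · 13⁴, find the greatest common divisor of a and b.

min exponent per shared prime: 3⁴ · 5 · 13 = 5265

5265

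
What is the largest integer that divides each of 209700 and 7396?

4

209700 = 2² · 3² · 5² · 233
7396 = 2² · 43²
Common: 2² = 4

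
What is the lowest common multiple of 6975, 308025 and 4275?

6975 = 3² · 5² · 31; 308025 = 3² · 5² · 37²; 4275 = 3² · 5² · 19
lcm takes max exponent of each prime: 3² · 5² · 19 · 31 · 37² = 181426725

181426725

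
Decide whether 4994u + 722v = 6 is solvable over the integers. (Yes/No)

Yes

gcd(4994, 722): 4994 = 6·722 + 662; 722 = 1·662 + 60; 662 = 11·60 + 2; 60 = 30·2 + 0 → 2
2 divides 6, so a solution exists.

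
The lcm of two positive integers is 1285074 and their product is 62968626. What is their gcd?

gcd·lcm = product, so gcd = 62968626/1285074 = 49.

49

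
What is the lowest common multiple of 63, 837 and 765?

498015

63 = 3² · 7; 837 = 3³ · 31; 765 = 3² · 5 · 17
lcm takes max exponent of each prime: 3³ · 5 · 7 · 17 · 31 = 498015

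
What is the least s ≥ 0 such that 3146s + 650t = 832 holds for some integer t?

Euclid: 3146 = 4·650 + 546; 650 = 1·546 + 104; 546 = 5·104 + 26; 104 = 4·26 + 0 → gcd = 26; 832 = 26·32.
Back-substitution yields 3146·(6) + 650·(-29) = 26, so one solution is s = 6·32 = 192, t = -29·32 = -928.
Solutions in s differ by 650/26 = 25; the one in [0, 25) is 192 mod 25 = 17.

17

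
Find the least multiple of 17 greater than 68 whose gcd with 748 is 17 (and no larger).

85

748 = 17·44. Any t with gcd(t, 748) = 17 is a multiple of 17, say 17s, with s coprime to 44.
Need s > 68/17, so s ≥ 5. First s ≥ 5 with gcd(s, 44) = 1 is s = 5. Thus t = 17·5 = 85.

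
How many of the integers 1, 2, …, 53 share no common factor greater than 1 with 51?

51 = 3·17. Inclusion–exclusion on these primes:
53 − ⌊53/3⌋ − ⌊53/17⌋ + ⌊53/51⌋ = 34

34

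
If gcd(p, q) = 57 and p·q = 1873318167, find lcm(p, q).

32865231

Since gcd(p,q)·lcm(p,q) = pq, lcm = 1873318167/57 = 32865231.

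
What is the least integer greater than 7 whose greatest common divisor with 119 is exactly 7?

119 = 7·17. Any t with gcd(t, 119) = 7 is a multiple of 7, say 7s, with s coprime to 17.
Need s > 7/7, so s ≥ 2. First s ≥ 2 with gcd(s, 17) = 1 is s = 2. Thus t = 7·2 = 14.

14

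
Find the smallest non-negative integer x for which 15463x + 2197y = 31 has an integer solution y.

445

gcd(15463, 2197) = 1 (Euclid: 15463 = 7·2197 + 84; 2197 = 26·84 + 13; 84 = 6·13 + 6; 13 = 2·6 + 1; 6 = 6·1 + 0), and 1 | 31.
Extended Euclid: 15463·(-340) + 2197·(2393) = 1. Scale by 31: x₀ = -10540.
General solution x = x₀ + 2197t; reducing mod 2197 gives x = 445 (and y = -3132).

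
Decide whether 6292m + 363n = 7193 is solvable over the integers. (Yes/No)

gcd(6292, 363): 6292 = 17·363 + 121; 363 = 3·121 + 0 → 121
121 does not divide 7193, so a solution does not exist.

No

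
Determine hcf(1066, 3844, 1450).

gcd(1066, 3844): 3844 = 3·1066 + 646; 1066 = 1·646 + 420; 646 = 1·420 + 226; 420 = 1·226 + 194; 226 = 1·194 + 32; 194 = 6·32 + 2; 32 = 16·2 + 0 → 2
gcd(2, 1450): 1450 = 725·2 + 0 → 2

2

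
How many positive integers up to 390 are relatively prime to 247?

341

Prime factors of 247: 13, 19. Count integers ≤ 390 divisible by none of them.
By inclusion–exclusion: 390 − ⌊390/13⌋ − ⌊390/19⌋ + ⌊390/247⌋ = 341.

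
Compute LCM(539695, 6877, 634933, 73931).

3447815408389495

539695 = 5 · 13 · 19² · 23; 6877 = 13 · 23²; 634933 = 13³ · 17²; 73931 = 11² · 13 · 47
lcm takes max exponent of each prime: 5 · 11² · 13³ · 17² · 19² · 23² · 47 = 3447815408389495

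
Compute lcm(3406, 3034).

3406 = 2 · 13 · 131; 3034 = 2 · 37 · 41
max exponents: 2 · 13 · 37 · 41 · 131 = 5166902

5166902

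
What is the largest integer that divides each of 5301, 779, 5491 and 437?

19

gcd(5301, 779): 5301 = 6·779 + 627; 779 = 1·627 + 152; 627 = 4·152 + 19; 152 = 8·19 + 0 → 19
gcd(19, 5491): 5491 = 289·19 + 0 → 19
gcd(19, 437): 437 = 23·19 + 0 → 19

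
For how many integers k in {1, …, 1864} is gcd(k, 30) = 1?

497

Prime factors of 30: 2, 3, 5. Count integers ≤ 1864 divisible by none of them.
By inclusion–exclusion: 1864 − ⌊1864/2⌋ − ⌊1864/3⌋ − ⌊1864/5⌋ + ⌊1864/6⌋ + ⌊1864/10⌋ + ⌊1864/15⌋ − ⌊1864/30⌋ = 497.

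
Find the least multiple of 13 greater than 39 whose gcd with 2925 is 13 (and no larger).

52

Multiples of 13 above 39: 13·4, 13·5, … . Need the cofactor coprime to 2925/13 = 225.
Checking s = 4, 5, … the first with gcd(s, 225) = 1 is s = 4, giving 52.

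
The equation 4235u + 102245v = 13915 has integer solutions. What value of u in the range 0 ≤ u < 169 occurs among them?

Euclid: 102245 = 24·4235 + 605; 4235 = 7·605 + 0 → gcd = 605; 13915 = 605·23.
Back-substitution yields 4235·(-24) + 102245·(1) = 605, so one solution is u = -24·23 = -552, v = 1·23 = 23.
Solutions in u differ by 102245/605 = 169; the one in [0, 169) is -552 mod 169 = 124.

124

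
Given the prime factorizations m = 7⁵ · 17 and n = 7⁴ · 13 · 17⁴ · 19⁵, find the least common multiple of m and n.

45185307554130289

max exponent per prime: 7⁵ · 13 · 17⁴ · 19⁵ = 45185307554130289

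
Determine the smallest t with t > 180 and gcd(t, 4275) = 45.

4275 = 45·95. Any t with gcd(t, 4275) = 45 is a multiple of 45, say 45s, with s coprime to 95.
Need s > 180/45, so s ≥ 5. First s ≥ 5 with gcd(s, 95) = 1 is s = 6. Thus t = 45·6 = 270.

270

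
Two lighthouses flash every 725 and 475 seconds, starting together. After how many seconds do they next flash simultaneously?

13775

725 = 5² · 29; 475 = 5² · 19
max exponents: 5² · 19 · 29 = 13775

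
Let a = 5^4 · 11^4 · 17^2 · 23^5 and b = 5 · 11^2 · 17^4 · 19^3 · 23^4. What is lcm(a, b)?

max exponent per prime: 5^4 · 11^4 · 17^4 · 19^3 · 23^5 = 33740104739481973848125

33740104739481973848125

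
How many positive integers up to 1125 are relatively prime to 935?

770

Prime factors of 935: 5, 11, 17. Count integers ≤ 1125 divisible by none of them.
By inclusion–exclusion: 1125 − ⌊1125/5⌋ − ⌊1125/11⌋ − ⌊1125/17⌋ + ⌊1125/55⌋ + ⌊1125/85⌋ + ⌊1125/187⌋ − ⌊1125/935⌋ = 770.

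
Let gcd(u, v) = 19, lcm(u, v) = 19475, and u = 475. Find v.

Using uv = gcd(u,v)·lcm(u,v) = 19·19475 = 370025, we get v = 370025/475 = 779.

779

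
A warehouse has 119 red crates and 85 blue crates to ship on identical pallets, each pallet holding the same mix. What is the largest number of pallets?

Euclid: 119 = 1·85 + 34; 85 = 2·34 + 17; 34 = 2·17 + 0. Last nonzero remainder: 17.

17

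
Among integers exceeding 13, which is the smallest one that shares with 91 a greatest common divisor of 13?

26

91 = 13·7. Any x with gcd(x, 91) = 13 is a multiple of 13, say 13s, with s coprime to 7.
Need s > 13/13, so s ≥ 2. First s ≥ 2 with gcd(s, 7) = 1 is s = 2. Thus x = 13·2 = 26.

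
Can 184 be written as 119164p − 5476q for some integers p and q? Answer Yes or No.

gcd(119164, 5476): 119164 = 21·5476 + 4168; 5476 = 1·4168 + 1308; 4168 = 3·1308 + 244; 1308 = 5·244 + 88; 244 = 2·88 + 68; 88 = 1·68 + 20; 68 = 3·20 + 8; 20 = 2·8 + 4; 8 = 2·4 + 0 → 4
4 divides 184, so a solution exists.

Yes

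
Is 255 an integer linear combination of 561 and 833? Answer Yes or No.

By Bézout, 561p + 833q = 255 has integer solutions iff gcd(561, 833) | 255.
Euclid: 833 = 1·561 + 272; 561 = 2·272 + 17; 272 = 16·17 + 0. gcd = 17; 255 mod 17 = 0. Yes.

Yes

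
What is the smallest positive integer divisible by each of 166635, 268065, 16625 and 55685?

125930235375

166635 = 3² · 5 · 7 · 23²; 268065 = 3² · 5 · 7 · 23 · 37; 16625 = 5³ · 7 · 19; 55685 = 5 · 7 · 37 · 43
lcm takes max exponent of each prime: 3² · 5³ · 7 · 19 · 23² · 37 · 43 = 125930235375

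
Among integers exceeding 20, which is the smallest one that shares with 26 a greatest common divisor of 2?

gcd(a, 26) = 2 forces 2 | a; write a = 2s. Then gcd(2s, 2·13) = 2·gcd(s, 13), so need gcd(s, 13) = 1.
2s > 20 gives s ≥ 11. The least s ≥ 11 coprime to 13 is 11, so a = 2·11 = 22.

22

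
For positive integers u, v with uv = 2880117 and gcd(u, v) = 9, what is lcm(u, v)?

320013

Since gcd(u,v)·lcm(u,v) = uv, lcm = 2880117/9 = 320013.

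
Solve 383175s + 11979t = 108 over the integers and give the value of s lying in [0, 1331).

Reduce mod 11979: 383175s ≡ 108 (mod 11979). With g = gcd(383175, 11979) = 9 dividing 108, divide through: 42575s ≡ 12 (mod 1331).
Since gcd(42575, 1331) = 1, s ≡ 12·(42575)⁻¹ ≡ 1252 (mod 1331). Smallest non-negative: 1252.

1252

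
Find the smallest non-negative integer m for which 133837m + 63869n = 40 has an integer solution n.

13488

Reduce mod 63869: 133837m ≡ 40 (mod 63869). With g = gcd(133837, 63869) = 1 dividing 40, divide through: 133837m ≡ 40 (mod 63869).
Since gcd(133837, 63869) = 1, m ≡ 40·(133837)⁻¹ ≡ 13488 (mod 63869). Smallest non-negative: 13488.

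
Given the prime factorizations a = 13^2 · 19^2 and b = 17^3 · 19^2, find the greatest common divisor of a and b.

min exponent per shared prime: 19^2 = 361

361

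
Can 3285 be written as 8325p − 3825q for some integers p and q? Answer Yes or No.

gcd(8325, 3825): 8325 = 2·3825 + 675; 3825 = 5·675 + 450; 675 = 1·450 + 225; 450 = 2·225 + 0 → 225
225 does not divide 3285, so a solution does not exist.

No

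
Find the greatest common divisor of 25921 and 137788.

Euclid: 137788 = 5·25921 + 8183; 25921 = 3·8183 + 1372; 8183 = 5·1372 + 1323; 1372 = 1·1323 + 49; 1323 = 27·49 + 0. Last nonzero remainder: 49.

49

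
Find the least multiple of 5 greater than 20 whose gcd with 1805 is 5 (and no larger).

25

1805 = 5·361. Any m with gcd(m, 1805) = 5 is a multiple of 5, say 5s, with s coprime to 361.
Need s > 20/5, so s ≥ 5. First s ≥ 5 with gcd(s, 361) = 1 is s = 5. Thus m = 5·5 = 25.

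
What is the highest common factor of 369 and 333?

Euclid: 369 = 1·333 + 36; 333 = 9·36 + 9; 36 = 4·9 + 0. Last nonzero remainder: 9.

9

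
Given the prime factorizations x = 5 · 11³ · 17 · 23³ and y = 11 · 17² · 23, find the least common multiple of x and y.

max exponent per prime: 5 · 11³ · 17² · 23³ = 23400730265

23400730265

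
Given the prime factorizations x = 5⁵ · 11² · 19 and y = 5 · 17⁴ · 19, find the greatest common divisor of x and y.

min exponent per shared prime: 5 · 19 = 95

95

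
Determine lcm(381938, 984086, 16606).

lcm(381938, 984086) = 381938·984086/gcd = 375859838668/722 = 520581494
lcm(520581494, 16606) = 520581494·16606/gcd = 8644776289364/16606 = 520581494

520581494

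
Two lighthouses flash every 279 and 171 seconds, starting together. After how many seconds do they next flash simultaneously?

279 = 3² · 31; 171 = 3² · 19
max exponents: 3² · 19 · 31 = 5301

5301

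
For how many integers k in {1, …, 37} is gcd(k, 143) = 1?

143 = 11·13. Inclusion–exclusion on these primes:
37 − ⌊37/11⌋ − ⌊37/13⌋ + ⌊37/143⌋ = 32

32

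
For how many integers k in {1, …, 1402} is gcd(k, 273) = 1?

739

273 = 3·7·13. Inclusion–exclusion on these primes:
1402 − ⌊1402/3⌋ − ⌊1402/7⌋ − ⌊1402/13⌋ + ⌊1402/21⌋ + ⌊1402/39⌋ + ⌊1402/91⌋ − ⌊1402/273⌋ = 739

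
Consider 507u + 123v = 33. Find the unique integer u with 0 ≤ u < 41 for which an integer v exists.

35

Reduce mod 123: 507u ≡ 33 (mod 123). With g = gcd(507, 123) = 3 dividing 33, divide through: 169u ≡ 11 (mod 41).
Since gcd(169, 41) = 1, u ≡ 11·(169)⁻¹ ≡ 35 (mod 41). Smallest non-negative: 35.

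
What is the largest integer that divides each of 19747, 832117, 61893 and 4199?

13

gcd(19747, 832117): 832117 = 42·19747 + 2743; 19747 = 7·2743 + 546; 2743 = 5·546 + 13; 546 = 42·13 + 0 → 13
gcd(13, 61893): 61893 = 4761·13 + 0 → 13
gcd(13, 4199): 4199 = 323·13 + 0 → 13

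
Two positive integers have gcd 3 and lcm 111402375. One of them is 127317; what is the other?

2625

Using uv = gcd(u,v)·lcm(u,v) = 3·111402375 = 334207125, we get v = 334207125/127317 = 2625.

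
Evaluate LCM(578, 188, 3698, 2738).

137529559292

lcm(578, 188) = 578·188/gcd = 108664/2 = 54332
lcm(54332, 3698) = 54332·3698/gcd = 200919736/2 = 100459868
lcm(100459868, 2738) = 100459868·2738/gcd = 275059118584/2 = 137529559292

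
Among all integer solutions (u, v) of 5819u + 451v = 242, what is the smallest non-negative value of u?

Euclid: 5819 = 12·451 + 407; 451 = 1·407 + 44; 407 = 9·44 + 11; 44 = 4·11 + 0 → gcd = 11; 242 = 11·22.
Back-substitution yields 5819·(10) + 451·(-129) = 11, so one solution is u = 10·22 = 220, v = -129·22 = -2838.
Solutions in u differ by 451/11 = 41; the one in [0, 41) is 220 mod 41 = 15.

15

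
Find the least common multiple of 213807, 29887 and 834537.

336318411

213807 = 3 · 11² · 19 · 31; 29887 = 11² · 13 · 19; 834537 = 3 · 11⁴ · 19
lcm takes max exponent of each prime: 3 · 11⁴ · 13 · 19 · 31 = 336318411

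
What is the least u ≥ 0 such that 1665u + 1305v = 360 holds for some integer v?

Euclid: 1665 = 1·1305 + 360; 1305 = 3·360 + 225; 360 = 1·225 + 135; 225 = 1·135 + 90; 135 = 1·90 + 45; 90 = 2·45 + 0 → gcd = 45; 360 = 45·8.
Back-substitution yields 1665·(11) + 1305·(-14) = 45, so one solution is u = 11·8 = 88, v = -14·8 = -112.
Solutions in u differ by 1305/45 = 29; the one in [0, 29) is 88 mod 29 = 1.

1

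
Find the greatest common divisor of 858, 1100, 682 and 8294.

22

gcd(858, 1100): 1100 = 1·858 + 242; 858 = 3·242 + 132; 242 = 1·132 + 110; 132 = 1·110 + 22; 110 = 5·22 + 0 → 22
gcd(22, 682): 682 = 31·22 + 0 → 22
gcd(22, 8294): 8294 = 377·22 + 0 → 22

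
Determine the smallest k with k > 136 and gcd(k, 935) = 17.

153

Multiples of 17 above 136: 17·9, 17·10, … . Need the cofactor coprime to 935/17 = 55.
Checking s = 9, 10, … the first with gcd(s, 55) = 1 is s = 9, giving 153.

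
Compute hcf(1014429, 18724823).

247

Euclid: 18724823 = 18·1014429 + 465101; 1014429 = 2·465101 + 84227; 465101 = 5·84227 + 43966; 84227 = 1·43966 + 40261; 43966 = 1·40261 + 3705; 40261 = 10·3705 + 3211; 3705 = 1·3211 + 494; 3211 = 6·494 + 247; 494 = 2·247 + 0. Last nonzero remainder: 247.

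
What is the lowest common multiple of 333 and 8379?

310023

333 = 3² · 37; 8379 = 3² · 7² · 19
max exponents: 3² · 7² · 19 · 37 = 310023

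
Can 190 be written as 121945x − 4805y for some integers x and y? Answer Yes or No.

By Bézout, 121945x − 4805y = 190 has integer solutions iff gcd(121945, 4805) | 190.
Euclid: 121945 = 25·4805 + 1820; 4805 = 2·1820 + 1165; 1820 = 1·1165 + 655; 1165 = 1·655 + 510; 655 = 1·510 + 145; 510 = 3·145 + 75; 145 = 1·75 + 70; 75 = 1·70 + 5; 70 = 14·5 + 0. gcd = 5; 190 mod 5 = 0. Yes.

Yes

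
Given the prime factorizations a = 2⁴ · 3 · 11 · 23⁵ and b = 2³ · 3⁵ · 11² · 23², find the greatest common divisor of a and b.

139656

min exponent per shared prime: 2³ · 3 · 11 · 23² = 139656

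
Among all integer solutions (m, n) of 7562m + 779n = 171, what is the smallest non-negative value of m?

30

Euclid: 7562 = 9·779 + 551; 779 = 1·551 + 228; 551 = 2·228 + 95; 228 = 2·95 + 38; 95 = 2·38 + 19; 38 = 2·19 + 0 → gcd = 19; 171 = 19·9.
Back-substitution yields 7562·(17) + 779·(-165) = 19, so one solution is m = 17·9 = 153, n = -165·9 = -1485.
Solutions in m differ by 779/19 = 41; the one in [0, 41) is 153 mod 41 = 30.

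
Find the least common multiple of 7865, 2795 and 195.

1014585

lcm(7865, 2795) = 7865·2795/gcd = 21982675/65 = 338195
lcm(338195, 195) = 338195·195/gcd = 65948025/65 = 1014585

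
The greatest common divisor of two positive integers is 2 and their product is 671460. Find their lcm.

335730

Since gcd(p,q)·lcm(p,q) = pq, lcm = 671460/2 = 335730.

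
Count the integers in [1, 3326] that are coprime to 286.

286 = 2·11·13. Inclusion–exclusion on these primes:
3326 − ⌊3326/2⌋ − ⌊3326/11⌋ − ⌊3326/13⌋ + ⌊3326/22⌋ + ⌊3326/26⌋ + ⌊3326/143⌋ − ⌊3326/286⌋ = 1396

1396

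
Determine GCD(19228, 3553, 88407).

209

gcd(19228, 3553): 19228 = 5·3553 + 1463; 3553 = 2·1463 + 627; 1463 = 2·627 + 209; 627 = 3·209 + 0 → 209
gcd(209, 88407): 88407 = 423·209 + 0 → 209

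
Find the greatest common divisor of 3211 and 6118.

19

Euclid: 6118 = 1·3211 + 2907; 3211 = 1·2907 + 304; 2907 = 9·304 + 171; 304 = 1·171 + 133; 171 = 1·133 + 38; 133 = 3·38 + 19; 38 = 2·19 + 0. Last nonzero remainder: 19.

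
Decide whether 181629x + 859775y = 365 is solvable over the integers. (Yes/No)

No

gcd(181629, 859775): 859775 = 4·181629 + 133259; 181629 = 1·133259 + 48370; 133259 = 2·48370 + 36519; 48370 = 1·36519 + 11851; 36519 = 3·11851 + 966; 11851 = 12·966 + 259; 966 = 3·259 + 189; 259 = 1·189 + 70; 189 = 2·70 + 49; 70 = 1·49 + 21; 49 = 2·21 + 7; 21 = 3·7 + 0 → 7
7 does not divide 365, so a solution does not exist.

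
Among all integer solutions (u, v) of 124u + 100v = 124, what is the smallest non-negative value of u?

1

gcd(124, 100) = 4 (Euclid: 124 = 1·100 + 24; 100 = 4·24 + 4; 24 = 6·4 + 0), and 4 | 124.
Extended Euclid: 124·(-4) + 100·(5) = 4. Scale by 31: u₀ = -124.
General solution u = u₀ + 25t; reducing mod 25 gives u = 1 (and v = 0).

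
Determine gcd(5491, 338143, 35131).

19

5491 = 17² · 19; 338143 = 13 · 19 · 37²; 35131 = 19 · 43²
gcd takes min exponent of each prime: 19 = 19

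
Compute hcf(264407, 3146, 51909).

143

gcd(264407, 3146): 264407 = 84·3146 + 143; 3146 = 22·143 + 0 → 143
gcd(143, 51909): 51909 = 363·143 + 0 → 143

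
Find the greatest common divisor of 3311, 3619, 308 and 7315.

gcd(3311, 3619): 3619 = 1·3311 + 308; 3311 = 10·308 + 231; 308 = 1·231 + 77; 231 = 3·77 + 0 → 77
gcd(77, 308): 308 = 4·77 + 0 → 77
gcd(77, 7315): 7315 = 95·77 + 0 → 77

77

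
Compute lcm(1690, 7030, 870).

1690 = 2 · 5 · 13²; 7030 = 2 · 5 · 19 · 37; 870 = 2 · 3 · 5 · 29
lcm takes max exponent of each prime: 2 · 3 · 5 · 13² · 19 · 29 · 37 = 103362090

103362090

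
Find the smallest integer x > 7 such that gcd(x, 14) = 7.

21

Multiples of 7 above 7: 7·2, 7·3, … . Need the cofactor coprime to 14/7 = 2.
Checking s = 2, 3, … the first with gcd(s, 2) = 1 is s = 3, giving 21.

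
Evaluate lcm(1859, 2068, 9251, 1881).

lcm(1859, 2068) = 1859·2068/gcd = 3844412/11 = 349492
lcm(349492, 9251) = 349492·9251/gcd = 3233150492/11 = 293922772
lcm(293922772, 1881) = 293922772·1881/gcd = 552868734132/11 = 50260794012

50260794012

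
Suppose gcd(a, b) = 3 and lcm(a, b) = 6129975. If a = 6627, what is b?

a·b = gcd·lcm = 3·6129975 = 18389925, so b = 18389925/6627 = 2775.

2775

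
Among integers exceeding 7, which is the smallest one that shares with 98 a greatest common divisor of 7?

98 = 7·14. Any k with gcd(k, 98) = 7 is a multiple of 7, say 7s, with s coprime to 14.
Need s > 7/7, so s ≥ 2. First s ≥ 2 with gcd(s, 14) = 1 is s = 3. Thus k = 7·3 = 21.

21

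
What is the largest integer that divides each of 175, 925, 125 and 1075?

25

175 = 5² · 7; 925 = 5² · 37; 125 = 5³; 1075 = 5² · 43
gcd takes min exponent of each prime: 5² = 25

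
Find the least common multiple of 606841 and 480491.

807705371

606841 = 19² · 41²; 480491 = 11³ · 19²
max exponents: 11³ · 19² · 41² = 807705371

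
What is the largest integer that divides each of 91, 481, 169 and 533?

13

91 = 7 · 13; 481 = 13 · 37; 169 = 13²; 533 = 13 · 41
gcd takes min exponent of each prime: 13 = 13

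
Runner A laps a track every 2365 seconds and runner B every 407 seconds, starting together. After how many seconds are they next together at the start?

87505

2365 = 5 · 11 · 43; 407 = 11 · 37
max exponents: 5 · 11 · 37 · 43 = 87505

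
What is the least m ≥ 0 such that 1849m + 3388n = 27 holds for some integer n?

951

gcd(1849, 3388) = 1 (Euclid: 3388 = 1·1849 + 1539; 1849 = 1·1539 + 310; 1539 = 4·310 + 299; 310 = 1·299 + 11; 299 = 27·11 + 2; 11 = 5·2 + 1; 2 = 2·1 + 0), and 1 | 27.
Extended Euclid: 1849·(1541) + 3388·(-841) = 1. Scale by 27: m₀ = 41607.
General solution m = m₀ + 3388t; reducing mod 3388 gives m = 951 (and n = -519).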